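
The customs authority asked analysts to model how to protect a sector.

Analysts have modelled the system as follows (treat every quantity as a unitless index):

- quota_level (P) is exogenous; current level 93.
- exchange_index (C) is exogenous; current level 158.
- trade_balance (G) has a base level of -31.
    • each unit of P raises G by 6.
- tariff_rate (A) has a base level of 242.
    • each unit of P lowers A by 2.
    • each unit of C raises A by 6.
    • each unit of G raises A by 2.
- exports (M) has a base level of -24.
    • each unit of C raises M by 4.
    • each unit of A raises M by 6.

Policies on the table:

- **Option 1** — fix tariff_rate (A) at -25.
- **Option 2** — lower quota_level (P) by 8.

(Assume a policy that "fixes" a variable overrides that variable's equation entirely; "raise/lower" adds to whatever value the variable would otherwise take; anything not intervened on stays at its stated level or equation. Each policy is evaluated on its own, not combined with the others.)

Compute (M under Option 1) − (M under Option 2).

-12018

Option 1 (A := -25):
  P = 93
  C = 158
  G = -31 + 6·93 = 527
  A = -25
  M = -24 + 4·158 + 6·(-25) = 458
Option 2 (P − 8):
  P = 93 − 8 = 85
  C = 158
  G = -31 + 6·85 = 479
  A = 242 − 2·85 + 6·158 + 2·479 = 1978
  M = -24 + 4·158 + 6·1978 = 12476
M: 458 − 12476 = -12018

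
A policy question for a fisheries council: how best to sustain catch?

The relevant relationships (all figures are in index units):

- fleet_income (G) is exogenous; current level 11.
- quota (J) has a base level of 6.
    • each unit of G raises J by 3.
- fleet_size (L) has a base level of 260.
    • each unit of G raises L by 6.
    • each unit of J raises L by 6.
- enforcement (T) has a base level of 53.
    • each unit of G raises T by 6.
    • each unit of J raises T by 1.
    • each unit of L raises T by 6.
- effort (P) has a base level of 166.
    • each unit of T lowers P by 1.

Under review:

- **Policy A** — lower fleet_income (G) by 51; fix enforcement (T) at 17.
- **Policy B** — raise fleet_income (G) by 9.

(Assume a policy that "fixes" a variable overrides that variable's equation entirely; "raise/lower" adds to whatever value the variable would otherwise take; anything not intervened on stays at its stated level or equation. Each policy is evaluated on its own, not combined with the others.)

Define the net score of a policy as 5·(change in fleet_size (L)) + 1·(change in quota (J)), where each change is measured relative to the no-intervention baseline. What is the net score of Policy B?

1107

Baseline:
  G = 11
  J = 6 + 3·11 = 39
  L = 260 + 6·11 + 6·39 = 560
Policy B (G + 9):
  G = 11 + 9 = 20
  J = 6 + 3·20 = 66
  L = 260 + 6·20 + 6·66 = 776
ΔL = 776 − 560 = 216; ΔJ = 66 − 39 = 27
Score = 5·216 + 1·27 = 1107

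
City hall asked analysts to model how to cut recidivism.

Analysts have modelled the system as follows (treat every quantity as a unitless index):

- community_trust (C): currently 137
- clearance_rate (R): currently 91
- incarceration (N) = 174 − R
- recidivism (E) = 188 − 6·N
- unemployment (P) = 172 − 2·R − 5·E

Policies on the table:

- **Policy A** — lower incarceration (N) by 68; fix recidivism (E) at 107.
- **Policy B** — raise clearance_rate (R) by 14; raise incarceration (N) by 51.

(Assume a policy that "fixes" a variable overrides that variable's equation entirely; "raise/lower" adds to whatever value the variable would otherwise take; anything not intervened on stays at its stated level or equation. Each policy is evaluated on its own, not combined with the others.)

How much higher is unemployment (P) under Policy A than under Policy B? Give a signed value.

Policy A (N − 68, E := 107):
  R = 91
  N = 174 − 91 (−68 from intervention) = 15
  E = 107
  P = 172 − 2·91 − 5·107 = -545
Policy B (R + 14, N + 51):
  R = 91 + 14 = 105
  N = 174 − 105 (+51 from intervention) = 120
  E = 188 − 6·120 = -532
  P = 172 − 2·105 − 5·(-532) = 2622
P: -545 − 2622 = -3167

-3167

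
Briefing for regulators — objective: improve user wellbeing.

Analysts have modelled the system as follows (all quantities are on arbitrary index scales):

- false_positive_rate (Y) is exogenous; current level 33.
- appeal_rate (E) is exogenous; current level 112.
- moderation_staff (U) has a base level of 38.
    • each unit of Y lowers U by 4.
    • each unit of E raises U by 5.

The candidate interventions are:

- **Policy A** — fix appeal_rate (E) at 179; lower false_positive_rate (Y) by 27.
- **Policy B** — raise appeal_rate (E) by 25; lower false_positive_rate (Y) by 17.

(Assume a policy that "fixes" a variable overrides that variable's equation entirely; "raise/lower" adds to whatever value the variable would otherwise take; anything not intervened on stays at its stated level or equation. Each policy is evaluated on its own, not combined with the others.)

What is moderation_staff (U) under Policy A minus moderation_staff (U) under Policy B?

250

Policy A (E := 179, Y − 27):
  Y = 33 − 27 = 6
  E = 179
  U = 38 − 4·6 + 5·179 = 909
Policy B (E + 25, Y − 17):
  Y = 33 − 17 = 16
  E = 112 + 25 = 137
  U = 38 − 4·16 + 5·137 = 659
U: 909 − 659 = 250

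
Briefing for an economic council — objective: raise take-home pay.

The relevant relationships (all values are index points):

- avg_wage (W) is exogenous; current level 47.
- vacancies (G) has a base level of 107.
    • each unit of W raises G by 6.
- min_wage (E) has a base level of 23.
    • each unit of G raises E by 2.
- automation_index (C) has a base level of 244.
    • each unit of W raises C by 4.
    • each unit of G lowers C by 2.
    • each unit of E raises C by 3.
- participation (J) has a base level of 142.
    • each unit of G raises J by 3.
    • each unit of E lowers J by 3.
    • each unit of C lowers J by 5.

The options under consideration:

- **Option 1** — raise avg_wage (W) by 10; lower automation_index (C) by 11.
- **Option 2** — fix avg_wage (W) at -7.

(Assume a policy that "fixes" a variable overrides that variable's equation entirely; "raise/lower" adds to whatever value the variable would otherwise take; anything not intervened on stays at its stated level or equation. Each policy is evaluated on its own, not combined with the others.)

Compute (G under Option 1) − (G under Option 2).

384

Option 1 (W + 10, C − 11):
  W = 47 + 10 = 57
  G = 107 + 6·57 = 449
Option 2 (W := -7):
  W = -7
  G = 107 + 6·(-7) = 65
G: 449 − 65 = 384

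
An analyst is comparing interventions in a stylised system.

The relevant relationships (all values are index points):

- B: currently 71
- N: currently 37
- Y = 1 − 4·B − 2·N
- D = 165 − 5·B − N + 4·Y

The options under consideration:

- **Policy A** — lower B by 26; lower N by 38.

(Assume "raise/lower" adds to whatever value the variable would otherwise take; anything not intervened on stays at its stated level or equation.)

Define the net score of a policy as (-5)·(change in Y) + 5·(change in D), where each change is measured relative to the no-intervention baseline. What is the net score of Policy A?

Baseline:
  B = 71
  N = 37
  Y = 1 − 4·71 − 2·37 = -357
  D = 165 − 5·71 − 37 + 4·(-357) = -1655
Policy A (B − 26, N − 38):
  B = 71 − 26 = 45
  N = 37 − 38 = -1
  Y = 1 − 4·45 − 2·(-1) = -177
  D = 165 − 5·45 − (-1) + 4·(-177) = -767
ΔY = -177 − (-357) = 180; ΔD = -767 − (-1655) = 888
Score = (-5)·180 + 5·888 = 3540

3540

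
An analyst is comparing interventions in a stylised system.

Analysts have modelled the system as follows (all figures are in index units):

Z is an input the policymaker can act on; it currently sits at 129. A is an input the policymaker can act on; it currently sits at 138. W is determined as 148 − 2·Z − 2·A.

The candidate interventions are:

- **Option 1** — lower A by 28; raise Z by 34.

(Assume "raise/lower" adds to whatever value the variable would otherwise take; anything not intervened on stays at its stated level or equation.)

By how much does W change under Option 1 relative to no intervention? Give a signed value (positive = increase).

-12

Baseline:
  Z = 129
  A = 138
  W = 148 − 2·129 − 2·138 = -386
Option 1 (A − 28, Z + 34):
  Z = 129 + 34 = 163
  A = 138 − 28 = 110
  W = 148 − 2·163 − 2·110 = -398
Change in W: -398 − (-386) = -12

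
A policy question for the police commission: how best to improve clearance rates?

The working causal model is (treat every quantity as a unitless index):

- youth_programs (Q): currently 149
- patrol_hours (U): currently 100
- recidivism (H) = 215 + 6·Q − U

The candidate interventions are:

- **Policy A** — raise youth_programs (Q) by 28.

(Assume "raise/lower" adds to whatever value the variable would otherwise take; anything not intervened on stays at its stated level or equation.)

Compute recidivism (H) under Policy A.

1177

Policy A (Q + 28):
  Q = 149 + 28 = 177
  U = 100
  H = 215 + 6·177 − 100 = 1177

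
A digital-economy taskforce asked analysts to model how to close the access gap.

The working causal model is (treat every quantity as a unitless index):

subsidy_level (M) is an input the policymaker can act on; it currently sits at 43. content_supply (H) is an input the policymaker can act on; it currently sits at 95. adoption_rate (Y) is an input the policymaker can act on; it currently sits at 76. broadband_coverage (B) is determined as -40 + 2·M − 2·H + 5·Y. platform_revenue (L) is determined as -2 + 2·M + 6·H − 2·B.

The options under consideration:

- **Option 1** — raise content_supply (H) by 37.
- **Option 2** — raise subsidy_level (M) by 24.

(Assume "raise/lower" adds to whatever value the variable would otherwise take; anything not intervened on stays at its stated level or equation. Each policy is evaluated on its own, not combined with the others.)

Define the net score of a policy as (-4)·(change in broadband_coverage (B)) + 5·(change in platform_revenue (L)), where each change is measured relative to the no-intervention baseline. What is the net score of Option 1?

Baseline:
  M = 43
  H = 95
  Y = 76
  B = -40 + 2·43 − 2·95 + 5·76 = 236
  L = -2 + 2·43 + 6·95 − 2·236 = 182
Option 1 (H + 37):
  M = 43
  H = 95 + 37 = 132
  Y = 76
  B = -40 + 2·43 − 2·132 + 5·76 = 162
  L = -2 + 2·43 + 6·132 − 2·162 = 552
ΔB = 162 − 236 = -74; ΔL = 552 − 182 = 370
Score = (-4)·(-74) + 5·370 = 2146

2146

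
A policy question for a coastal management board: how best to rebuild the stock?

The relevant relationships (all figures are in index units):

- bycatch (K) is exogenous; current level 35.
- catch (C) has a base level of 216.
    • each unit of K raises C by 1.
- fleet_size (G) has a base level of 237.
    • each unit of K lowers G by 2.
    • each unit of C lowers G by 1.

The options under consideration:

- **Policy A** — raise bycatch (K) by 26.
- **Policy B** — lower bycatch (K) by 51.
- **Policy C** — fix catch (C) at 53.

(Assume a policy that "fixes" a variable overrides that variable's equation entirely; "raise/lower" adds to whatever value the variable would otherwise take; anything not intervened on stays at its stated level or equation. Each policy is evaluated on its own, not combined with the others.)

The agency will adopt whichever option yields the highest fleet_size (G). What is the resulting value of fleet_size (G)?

Policy A (K + 26):
  K = 35 + 26 = 61
  C = 216 + 61 = 277
  G = 237 − 2·61 − 277 = -162
Policy B (K − 51):
  K = 35 − 51 = -16
  C = 216 + (-16) = 200
  G = 237 − 2·(-16) − 200 = 69
Policy C (C := 53):
  K = 35
  C = 53
  G = 237 − 2·35 − 53 = 114
Comparing — Policy A: G=-162, Policy B: G=69, Policy C: G=114. Highest is 114 (Policy C).

114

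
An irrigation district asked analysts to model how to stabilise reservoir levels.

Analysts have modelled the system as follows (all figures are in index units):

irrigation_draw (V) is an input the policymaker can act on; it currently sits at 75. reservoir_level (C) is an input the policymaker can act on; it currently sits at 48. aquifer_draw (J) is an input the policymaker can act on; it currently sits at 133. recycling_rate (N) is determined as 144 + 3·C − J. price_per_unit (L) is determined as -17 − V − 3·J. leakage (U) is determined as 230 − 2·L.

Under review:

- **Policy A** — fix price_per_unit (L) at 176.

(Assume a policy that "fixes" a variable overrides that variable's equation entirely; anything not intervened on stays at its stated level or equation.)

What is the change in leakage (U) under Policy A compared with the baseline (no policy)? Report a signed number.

Baseline:
  V = 75
  J = 133
  L = -17 − 75 − 3·133 = -491
  U = 230 − 2·(-491) = 1212
Policy A (L := 176):
  V = 75
  J = 133
  L = 176
  U = 230 − 2·176 = -122
Change in U: -122 − 1212 = -1334

-1334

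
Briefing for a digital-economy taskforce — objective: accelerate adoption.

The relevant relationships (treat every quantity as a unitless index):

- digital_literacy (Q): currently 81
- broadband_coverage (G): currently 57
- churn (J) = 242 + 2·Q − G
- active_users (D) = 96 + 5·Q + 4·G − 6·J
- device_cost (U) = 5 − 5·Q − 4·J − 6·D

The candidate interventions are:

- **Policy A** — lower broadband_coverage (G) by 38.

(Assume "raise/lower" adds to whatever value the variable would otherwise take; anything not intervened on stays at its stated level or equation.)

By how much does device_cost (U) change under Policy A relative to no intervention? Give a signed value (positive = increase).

2128

Baseline:
  Q = 81
  G = 57
  J = 242 + 2·81 − 57 = 347
  D = 96 + 5·81 + 4·57 − 6·347 = -1353
  U = 5 − 5·81 − 4·347 − 6·(-1353) = 6330
Policy A (G − 38):
  Q = 81
  G = 57 − 38 = 19
  J = 242 + 2·81 − 19 = 385
  D = 96 + 5·81 + 4·19 − 6·385 = -1733
  U = 5 − 5·81 − 4·385 − 6·(-1733) = 8458
Change in U: 8458 − 6330 = 2128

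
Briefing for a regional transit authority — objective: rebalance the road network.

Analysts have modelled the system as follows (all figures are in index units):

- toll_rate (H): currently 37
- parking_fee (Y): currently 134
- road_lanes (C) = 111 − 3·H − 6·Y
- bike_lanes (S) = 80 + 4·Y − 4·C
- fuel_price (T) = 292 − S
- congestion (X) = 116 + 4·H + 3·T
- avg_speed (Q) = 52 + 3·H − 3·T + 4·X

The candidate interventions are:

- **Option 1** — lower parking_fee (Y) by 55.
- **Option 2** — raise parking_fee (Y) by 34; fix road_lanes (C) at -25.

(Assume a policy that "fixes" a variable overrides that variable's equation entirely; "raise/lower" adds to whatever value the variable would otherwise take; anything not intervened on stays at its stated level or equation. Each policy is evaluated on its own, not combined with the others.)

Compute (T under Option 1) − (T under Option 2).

-1440

Option 1 (Y − 55):
  H = 37
  Y = 134 − 55 = 79
  C = 111 − 3·37 − 6·79 = -474
  S = 80 + 4·79 − 4·(-474) = 2292
  T = 292 − 2292 = -2000
Option 2 (Y + 34, C := -25):
  H = 37
  Y = 134 + 34 = 168
  C = -25
  S = 80 + 4·168 − 4·(-25) = 852
  T = 292 − 852 = -560
T: -2000 − (-560) = -1440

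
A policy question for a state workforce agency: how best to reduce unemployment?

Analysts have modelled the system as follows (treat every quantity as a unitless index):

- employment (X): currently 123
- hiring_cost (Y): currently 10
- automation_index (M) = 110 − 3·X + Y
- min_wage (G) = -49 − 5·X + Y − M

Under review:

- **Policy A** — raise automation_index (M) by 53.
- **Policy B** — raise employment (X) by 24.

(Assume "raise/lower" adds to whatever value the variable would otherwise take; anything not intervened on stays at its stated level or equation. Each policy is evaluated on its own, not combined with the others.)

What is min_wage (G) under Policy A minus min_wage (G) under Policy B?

-5

Policy A (M + 53):
  X = 123
  Y = 10
  M = 110 − 3·123 + 10 (+53 from intervention) = -196
  G = -49 − 5·123 + 10 − (-196) = -458
Policy B (X + 24):
  X = 123 + 24 = 147
  Y = 10
  M = 110 − 3·147 + 10 = -321
  G = -49 − 5·147 + 10 − (-321) = -453
G: -458 − (-453) = -5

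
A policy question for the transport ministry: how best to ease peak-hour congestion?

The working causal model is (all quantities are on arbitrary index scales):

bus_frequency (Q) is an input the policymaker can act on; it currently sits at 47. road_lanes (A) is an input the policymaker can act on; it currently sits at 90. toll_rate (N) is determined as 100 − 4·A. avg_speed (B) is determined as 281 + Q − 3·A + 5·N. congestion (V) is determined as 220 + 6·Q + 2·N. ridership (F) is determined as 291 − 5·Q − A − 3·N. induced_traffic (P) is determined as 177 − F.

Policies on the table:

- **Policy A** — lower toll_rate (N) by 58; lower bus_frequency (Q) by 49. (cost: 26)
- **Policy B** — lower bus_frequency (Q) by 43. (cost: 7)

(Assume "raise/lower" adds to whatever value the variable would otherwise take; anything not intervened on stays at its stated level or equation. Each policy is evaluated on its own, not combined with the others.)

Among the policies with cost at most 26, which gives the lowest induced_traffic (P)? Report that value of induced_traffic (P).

-988

Policy A (N − 58, Q − 49):
  Q = 47 − 49 = -2
  A = 90
  N = 100 − 4·90 (−58 from intervention) = -318
  F = 291 − 5·(-2) − 90 − 3·(-318) = 1165
  P = 177 − 1165 = -988
Policy B (Q − 43):
  Q = 47 − 43 = 4
  A = 90
  N = 100 − 4·90 = -260
  F = 291 − 5·4 − 90 − 3·(-260) = 961
  P = 177 − 961 = -784
Comparing — Policy A: P=-988, Policy B: P=-784. Lowest is -988 (Policy A).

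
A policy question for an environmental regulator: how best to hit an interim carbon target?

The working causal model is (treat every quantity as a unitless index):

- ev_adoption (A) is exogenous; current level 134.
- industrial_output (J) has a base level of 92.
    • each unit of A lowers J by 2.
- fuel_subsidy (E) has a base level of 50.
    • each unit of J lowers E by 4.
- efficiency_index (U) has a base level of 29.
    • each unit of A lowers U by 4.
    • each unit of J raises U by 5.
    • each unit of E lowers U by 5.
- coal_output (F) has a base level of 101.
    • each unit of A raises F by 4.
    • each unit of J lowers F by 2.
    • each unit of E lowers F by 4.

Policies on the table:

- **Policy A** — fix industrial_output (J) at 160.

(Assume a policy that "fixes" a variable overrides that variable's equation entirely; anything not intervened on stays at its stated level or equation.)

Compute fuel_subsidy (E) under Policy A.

-590

Policy A (J := 160):
  A = 134
  J = 160
  E = 50 − 4·160 = -590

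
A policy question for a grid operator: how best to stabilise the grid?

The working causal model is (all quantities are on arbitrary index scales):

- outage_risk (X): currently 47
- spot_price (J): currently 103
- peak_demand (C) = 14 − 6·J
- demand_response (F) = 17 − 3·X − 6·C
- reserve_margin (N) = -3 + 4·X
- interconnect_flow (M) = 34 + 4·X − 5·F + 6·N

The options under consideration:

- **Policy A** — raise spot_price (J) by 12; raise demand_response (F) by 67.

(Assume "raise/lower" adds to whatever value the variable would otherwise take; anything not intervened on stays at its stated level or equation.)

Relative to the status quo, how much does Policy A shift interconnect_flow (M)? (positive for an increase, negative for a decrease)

Baseline:
  X = 47
  J = 103
  C = 14 − 6·103 = -604
  F = 17 − 3·47 − 6·(-604) = 3500
  N = -3 + 4·47 = 185
  M = 34 + 4·47 − 5·3500 + 6·185 = -16168
Policy A (J + 12, F + 67):
  X = 47
  J = 103 + 12 = 115
  C = 14 − 6·115 = -676
  F = 17 − 3·47 − 6·(-676) (+67 from intervention) = 3999
  N = -3 + 4·47 = 185
  M = 34 + 4·47 − 5·3999 + 6·185 = -18663
Change in M: -18663 − (-16168) = -2495

-2495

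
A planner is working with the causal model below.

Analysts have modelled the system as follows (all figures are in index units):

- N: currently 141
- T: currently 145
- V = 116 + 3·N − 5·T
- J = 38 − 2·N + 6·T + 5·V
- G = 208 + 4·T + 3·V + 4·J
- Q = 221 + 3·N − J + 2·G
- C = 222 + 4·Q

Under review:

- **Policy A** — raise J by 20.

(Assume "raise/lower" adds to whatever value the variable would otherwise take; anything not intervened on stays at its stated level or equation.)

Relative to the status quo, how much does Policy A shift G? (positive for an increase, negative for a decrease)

Baseline:
  N = 141
  T = 145
  V = 116 + 3·141 − 5·145 = -186
  J = 38 − 2·141 + 6·145 + 5·(-186) = -304
  G = 208 + 4·145 + 3·(-186) + 4·(-304) = -986
Policy A (J + 20):
  N = 141
  T = 145
  V = 116 + 3·141 − 5·145 = -186
  J = 38 − 2·141 + 6·145 + 5·(-186) (+20 from intervention) = -284
  G = 208 + 4·145 + 3·(-186) + 4·(-284) = -906
Change in G: -906 − (-986) = 80

80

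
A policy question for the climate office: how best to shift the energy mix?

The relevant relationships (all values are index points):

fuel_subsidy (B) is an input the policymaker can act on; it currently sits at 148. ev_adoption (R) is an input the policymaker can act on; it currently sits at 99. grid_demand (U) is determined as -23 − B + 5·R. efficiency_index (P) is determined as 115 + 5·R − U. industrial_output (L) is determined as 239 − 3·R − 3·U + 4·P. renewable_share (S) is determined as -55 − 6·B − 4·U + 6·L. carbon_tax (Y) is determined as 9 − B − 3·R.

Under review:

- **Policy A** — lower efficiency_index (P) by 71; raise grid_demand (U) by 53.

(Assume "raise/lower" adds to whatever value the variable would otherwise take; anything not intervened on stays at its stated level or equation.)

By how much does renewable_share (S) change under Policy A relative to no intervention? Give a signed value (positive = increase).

-4142

Baseline:
  B = 148
  R = 99
  U = -23 − 148 + 5·99 = 324
  P = 115 + 5·99 − 324 = 286
  L = 239 − 3·99 − 3·324 + 4·286 = 114
  S = -55 − 6·148 − 4·324 + 6·114 = -1555
Policy A (P − 71, U + 53):
  B = 148
  R = 99
  U = -23 − 148 + 5·99 (+53 from intervention) = 377
  P = 115 + 5·99 − 377 (−71 from intervention) = 162
  L = 239 − 3·99 − 3·377 + 4·162 = -541
  S = -55 − 6·148 − 4·377 + 6·(-541) = -5697
Change in S: -5697 − (-1555) = -4142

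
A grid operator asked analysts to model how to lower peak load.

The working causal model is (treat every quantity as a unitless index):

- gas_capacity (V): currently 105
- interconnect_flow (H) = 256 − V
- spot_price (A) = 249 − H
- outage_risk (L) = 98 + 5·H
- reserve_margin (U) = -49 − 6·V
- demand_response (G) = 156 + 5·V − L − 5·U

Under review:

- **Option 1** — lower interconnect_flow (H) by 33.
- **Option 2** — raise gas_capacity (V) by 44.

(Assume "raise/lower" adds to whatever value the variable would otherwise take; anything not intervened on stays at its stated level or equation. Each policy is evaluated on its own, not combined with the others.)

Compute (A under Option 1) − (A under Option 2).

Option 1 (H − 33):
  V = 105
  H = 256 − 105 (−33 from intervention) = 118
  A = 249 − 118 = 131
Option 2 (V + 44):
  V = 105 + 44 = 149
  H = 256 − 149 = 107
  A = 249 − 107 = 142
A: 131 − 142 = -11

-11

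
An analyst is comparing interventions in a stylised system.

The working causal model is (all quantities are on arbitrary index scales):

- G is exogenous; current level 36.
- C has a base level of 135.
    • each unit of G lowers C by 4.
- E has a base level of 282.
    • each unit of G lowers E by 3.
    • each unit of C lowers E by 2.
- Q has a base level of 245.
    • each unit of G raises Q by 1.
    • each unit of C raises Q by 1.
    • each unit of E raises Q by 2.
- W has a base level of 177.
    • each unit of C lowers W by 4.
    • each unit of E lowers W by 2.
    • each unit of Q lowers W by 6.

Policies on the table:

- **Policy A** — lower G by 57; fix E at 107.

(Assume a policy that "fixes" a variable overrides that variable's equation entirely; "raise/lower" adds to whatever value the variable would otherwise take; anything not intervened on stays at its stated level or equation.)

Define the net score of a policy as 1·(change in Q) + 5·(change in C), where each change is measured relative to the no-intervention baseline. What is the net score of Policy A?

1141

Baseline:
  G = 36
  C = 135 − 4·36 = -9
  E = 282 − 3·36 − 2·(-9) = 192
  Q = 245 + 36 + (-9) + 2·192 = 656
Policy A (G − 57, E := 107):
  G = 36 − 57 = -21
  C = 135 − 4·(-21) = 219
  E = 107
  Q = 245 + (-21) + 219 + 2·107 = 657
ΔQ = 657 − 656 = 1; ΔC = 219 − (-9) = 228
Score = 1·1 + 5·228 = 1141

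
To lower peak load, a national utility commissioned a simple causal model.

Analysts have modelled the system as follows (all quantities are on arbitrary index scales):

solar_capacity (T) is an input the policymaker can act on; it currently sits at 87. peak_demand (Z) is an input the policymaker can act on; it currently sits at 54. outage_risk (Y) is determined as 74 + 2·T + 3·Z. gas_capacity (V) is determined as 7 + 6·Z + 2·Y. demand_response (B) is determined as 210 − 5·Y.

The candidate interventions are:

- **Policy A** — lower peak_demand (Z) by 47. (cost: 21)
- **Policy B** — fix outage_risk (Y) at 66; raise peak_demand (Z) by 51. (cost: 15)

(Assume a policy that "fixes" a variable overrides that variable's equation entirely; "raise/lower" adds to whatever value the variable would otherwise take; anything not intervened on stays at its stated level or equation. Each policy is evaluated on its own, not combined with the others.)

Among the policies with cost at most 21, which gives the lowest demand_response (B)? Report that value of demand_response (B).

-1135

Policy A (Z − 47):
  T = 87
  Z = 54 − 47 = 7
  Y = 74 + 2·87 + 3·7 = 269
  B = 210 − 5·269 = -1135
Policy B (Y := 66, Z + 51):
  T = 87
  Z = 54 + 51 = 105
  Y = 66
  B = 210 − 5·66 = -120
Comparing — Policy A: B=-1135, Policy B: B=-120. Lowest is -1135 (Policy A).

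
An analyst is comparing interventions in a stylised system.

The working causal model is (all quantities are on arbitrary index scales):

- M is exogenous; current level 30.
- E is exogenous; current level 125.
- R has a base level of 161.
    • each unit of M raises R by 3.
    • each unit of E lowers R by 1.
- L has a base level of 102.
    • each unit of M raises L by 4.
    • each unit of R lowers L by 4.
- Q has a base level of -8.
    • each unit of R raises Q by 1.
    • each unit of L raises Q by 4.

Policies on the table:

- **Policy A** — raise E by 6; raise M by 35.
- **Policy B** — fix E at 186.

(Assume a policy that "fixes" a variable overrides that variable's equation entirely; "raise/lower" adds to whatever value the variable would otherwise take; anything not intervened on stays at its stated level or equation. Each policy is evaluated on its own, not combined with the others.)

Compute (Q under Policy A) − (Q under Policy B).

-1840

Policy A (E + 6, M + 35):
  M = 30 + 35 = 65
  E = 125 + 6 = 131
  R = 161 + 3·65 − 131 = 225
  L = 102 + 4·65 − 4·225 = -538
  Q = -8 + 225 + 4·(-538) = -1935
Policy B (E := 186):
  M = 30
  E = 186
  R = 161 + 3·30 − 186 = 65
  L = 102 + 4·30 − 4·65 = -38
  Q = -8 + 65 + 4·(-38) = -95
Q: -1935 − (-95) = -1840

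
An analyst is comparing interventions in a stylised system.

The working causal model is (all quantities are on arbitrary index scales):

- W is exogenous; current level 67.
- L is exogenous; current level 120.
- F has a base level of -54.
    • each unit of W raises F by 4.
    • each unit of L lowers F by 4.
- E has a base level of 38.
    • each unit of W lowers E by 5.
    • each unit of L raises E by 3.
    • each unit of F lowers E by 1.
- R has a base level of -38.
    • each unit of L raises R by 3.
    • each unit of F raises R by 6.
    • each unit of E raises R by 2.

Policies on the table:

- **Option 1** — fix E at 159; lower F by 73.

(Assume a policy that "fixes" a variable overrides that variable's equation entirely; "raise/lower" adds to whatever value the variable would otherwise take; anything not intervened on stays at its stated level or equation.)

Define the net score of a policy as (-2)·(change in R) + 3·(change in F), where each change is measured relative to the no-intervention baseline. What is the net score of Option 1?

1337

Baseline:
  W = 67
  L = 120
  F = -54 + 4·67 − 4·120 = -266
  E = 38 − 5·67 + 3·120 − (-266) = 329
  R = -38 + 3·120 + 6·(-266) + 2·329 = -616
Option 1 (E := 159, F − 73):
  W = 67
  L = 120
  F = -54 + 4·67 − 4·120 (−73 from intervention) = -339
  E = 159
  R = -38 + 3·120 + 6·(-339) + 2·159 = -1394
ΔR = -1394 − (-616) = -778; ΔF = -339 − (-266) = -73
Score = (-2)·(-778) + 3·(-73) = 1337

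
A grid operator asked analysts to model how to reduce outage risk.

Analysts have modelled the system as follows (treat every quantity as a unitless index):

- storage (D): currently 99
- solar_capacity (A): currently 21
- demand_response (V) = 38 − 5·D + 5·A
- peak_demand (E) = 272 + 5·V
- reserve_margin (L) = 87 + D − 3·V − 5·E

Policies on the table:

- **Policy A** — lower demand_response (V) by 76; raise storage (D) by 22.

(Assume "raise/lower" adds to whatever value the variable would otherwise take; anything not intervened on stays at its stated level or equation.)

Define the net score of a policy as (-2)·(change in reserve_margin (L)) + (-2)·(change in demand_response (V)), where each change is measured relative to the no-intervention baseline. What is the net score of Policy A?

-10088

Baseline:
  D = 99
  A = 21
  V = 38 − 5·99 + 5·21 = -352
  E = 272 + 5·(-352) = -1488
  L = 87 + 99 − 3·(-352) − 5·(-1488) = 8682
Policy A (V − 76, D + 22):
  D = 99 + 22 = 121
  A = 21
  V = 38 − 5·121 + 5·21 (−76 from intervention) = -538
  E = 272 + 5·(-538) = -2418
  L = 87 + 121 − 3·(-538) − 5·(-2418) = 13912
ΔL = 13912 − 8682 = 5230; ΔV = -538 − (-352) = -186
Score = (-2)·5230 + (-2)·(-186) = -10088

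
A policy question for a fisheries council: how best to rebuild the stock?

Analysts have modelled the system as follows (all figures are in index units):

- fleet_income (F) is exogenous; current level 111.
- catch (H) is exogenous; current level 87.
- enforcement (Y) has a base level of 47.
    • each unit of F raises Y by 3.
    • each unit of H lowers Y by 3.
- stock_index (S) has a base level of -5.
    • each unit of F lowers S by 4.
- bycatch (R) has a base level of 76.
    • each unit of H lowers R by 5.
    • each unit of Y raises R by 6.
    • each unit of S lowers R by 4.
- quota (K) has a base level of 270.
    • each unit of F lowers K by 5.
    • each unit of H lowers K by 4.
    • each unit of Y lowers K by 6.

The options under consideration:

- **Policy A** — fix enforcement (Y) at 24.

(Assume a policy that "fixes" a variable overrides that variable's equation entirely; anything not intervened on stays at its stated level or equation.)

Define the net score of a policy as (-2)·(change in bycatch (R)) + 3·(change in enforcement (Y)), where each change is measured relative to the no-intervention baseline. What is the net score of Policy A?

Baseline:
  F = 111
  H = 87
  Y = 47 + 3·111 − 3·87 = 119
  S = -5 − 4·111 = -449
  R = 76 − 5·87 + 6·119 − 4·(-449) = 2151
Policy A (Y := 24):
  F = 111
  H = 87
  Y = 24
  S = -5 − 4·111 = -449
  R = 76 − 5·87 + 6·24 − 4·(-449) = 1581
ΔR = 1581 − 2151 = -570; ΔY = 24 − 119 = -95
Score = (-2)·(-570) + 3·(-95) = 855

855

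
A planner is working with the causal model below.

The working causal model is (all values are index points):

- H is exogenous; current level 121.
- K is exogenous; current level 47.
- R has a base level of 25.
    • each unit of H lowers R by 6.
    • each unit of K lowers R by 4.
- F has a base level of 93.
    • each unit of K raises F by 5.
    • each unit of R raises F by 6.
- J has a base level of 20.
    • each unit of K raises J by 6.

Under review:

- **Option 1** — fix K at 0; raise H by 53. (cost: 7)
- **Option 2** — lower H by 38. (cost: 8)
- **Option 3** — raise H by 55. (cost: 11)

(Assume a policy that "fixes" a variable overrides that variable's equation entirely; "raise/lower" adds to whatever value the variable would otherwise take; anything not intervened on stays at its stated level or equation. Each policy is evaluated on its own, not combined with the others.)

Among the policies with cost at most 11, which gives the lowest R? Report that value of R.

Option 1 (K := 0, H + 53):
  H = 121 + 53 = 174
  K = 0
  R = 25 − 6·174 − 4·0 = -1019
Option 2 (H − 38):
  H = 121 − 38 = 83
  K = 47
  R = 25 − 6·83 − 4·47 = -661
Option 3 (H + 55):
  H = 121 + 55 = 176
  K = 47
  R = 25 − 6·176 − 4·47 = -1219
Comparing — Option 1: R=-1019, Option 2: R=-661, Option 3: R=-1219. Lowest is -1219 (Option 3).

-1219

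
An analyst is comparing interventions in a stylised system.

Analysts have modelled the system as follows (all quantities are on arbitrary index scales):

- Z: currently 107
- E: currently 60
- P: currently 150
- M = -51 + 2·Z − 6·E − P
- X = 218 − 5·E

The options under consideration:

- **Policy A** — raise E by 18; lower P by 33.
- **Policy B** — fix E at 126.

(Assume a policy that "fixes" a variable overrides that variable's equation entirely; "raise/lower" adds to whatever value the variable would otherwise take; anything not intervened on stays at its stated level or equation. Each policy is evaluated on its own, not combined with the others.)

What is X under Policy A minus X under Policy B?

240

Policy A (E + 18, P − 33):
  E = 60 + 18 = 78
  X = 218 − 5·78 = -172
Policy B (E := 126):
  E = 126
  X = 218 − 5·126 = -412
X: -172 − (-412) = 240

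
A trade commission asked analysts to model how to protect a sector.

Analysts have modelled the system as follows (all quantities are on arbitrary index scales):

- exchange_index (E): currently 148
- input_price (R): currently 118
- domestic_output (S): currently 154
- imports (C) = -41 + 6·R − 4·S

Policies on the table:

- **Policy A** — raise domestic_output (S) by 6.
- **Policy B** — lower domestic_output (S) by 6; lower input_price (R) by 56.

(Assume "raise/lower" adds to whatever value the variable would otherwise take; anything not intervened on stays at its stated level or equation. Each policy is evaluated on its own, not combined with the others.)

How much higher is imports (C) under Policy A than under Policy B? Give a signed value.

288

Policy A (S + 6):
  R = 118
  S = 154 + 6 = 160
  C = -41 + 6·118 − 4·160 = 27
Policy B (S − 6, R − 56):
  R = 118 − 56 = 62
  S = 154 − 6 = 148
  C = -41 + 6·62 − 4·148 = -261
C: 27 − (-261) = 288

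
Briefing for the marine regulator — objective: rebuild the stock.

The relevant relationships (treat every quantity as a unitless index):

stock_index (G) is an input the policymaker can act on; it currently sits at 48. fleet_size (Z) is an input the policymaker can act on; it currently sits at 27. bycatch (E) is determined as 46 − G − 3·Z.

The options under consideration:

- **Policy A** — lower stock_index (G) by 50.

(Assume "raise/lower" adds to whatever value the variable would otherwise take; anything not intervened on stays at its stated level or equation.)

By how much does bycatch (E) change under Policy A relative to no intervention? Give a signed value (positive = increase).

Baseline:
  G = 48
  Z = 27
  E = 46 − 48 − 3·27 = -83
Policy A (G − 50):
  G = 48 − 50 = -2
  Z = 27
  E = 46 − (-2) − 3·27 = -33
Change in E: -33 − (-83) = 50

50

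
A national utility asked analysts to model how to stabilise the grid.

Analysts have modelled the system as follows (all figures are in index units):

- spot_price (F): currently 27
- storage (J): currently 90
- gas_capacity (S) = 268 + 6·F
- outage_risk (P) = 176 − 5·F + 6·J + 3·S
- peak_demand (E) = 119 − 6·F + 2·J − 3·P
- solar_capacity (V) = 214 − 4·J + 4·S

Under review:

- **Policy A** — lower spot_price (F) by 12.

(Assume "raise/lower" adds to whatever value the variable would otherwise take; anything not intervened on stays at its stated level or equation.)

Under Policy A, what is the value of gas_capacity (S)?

358

Policy A (F − 12):
  F = 27 − 12 = 15
  S = 268 + 6·15 = 358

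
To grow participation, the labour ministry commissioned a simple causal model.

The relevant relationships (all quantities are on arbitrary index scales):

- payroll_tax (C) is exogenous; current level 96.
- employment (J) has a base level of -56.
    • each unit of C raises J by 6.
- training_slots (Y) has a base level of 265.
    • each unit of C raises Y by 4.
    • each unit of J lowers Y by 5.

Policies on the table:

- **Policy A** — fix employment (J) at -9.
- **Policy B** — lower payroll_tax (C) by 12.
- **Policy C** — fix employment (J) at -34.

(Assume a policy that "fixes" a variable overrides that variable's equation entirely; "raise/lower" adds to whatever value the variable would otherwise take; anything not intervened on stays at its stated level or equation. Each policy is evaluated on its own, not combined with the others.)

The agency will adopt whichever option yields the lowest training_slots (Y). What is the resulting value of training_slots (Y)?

-1639

Policy A (J := -9):
  C = 96
  J = -9
  Y = 265 + 4·96 − 5·(-9) = 694
Policy B (C − 12):
  C = 96 − 12 = 84
  J = -56 + 6·84 = 448
  Y = 265 + 4·84 − 5·448 = -1639
Policy C (J := -34):
  C = 96
  J = -34
  Y = 265 + 4·96 − 5·(-34) = 819
Comparing — Policy A: Y=694, Policy B: Y=-1639, Policy C: Y=819. Lowest is -1639 (Policy B).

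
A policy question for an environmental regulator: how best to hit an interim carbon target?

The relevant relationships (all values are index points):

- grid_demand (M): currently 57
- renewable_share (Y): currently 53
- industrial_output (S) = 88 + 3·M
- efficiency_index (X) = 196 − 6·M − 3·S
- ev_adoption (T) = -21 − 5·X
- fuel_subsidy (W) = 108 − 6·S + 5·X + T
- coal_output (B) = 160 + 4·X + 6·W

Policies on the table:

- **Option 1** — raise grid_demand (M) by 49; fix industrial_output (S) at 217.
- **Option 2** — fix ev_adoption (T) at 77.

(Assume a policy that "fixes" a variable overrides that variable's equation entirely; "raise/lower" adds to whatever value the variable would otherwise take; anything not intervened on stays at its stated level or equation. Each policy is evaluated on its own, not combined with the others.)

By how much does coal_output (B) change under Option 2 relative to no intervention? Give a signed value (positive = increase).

-27102

Baseline:
  M = 57
  S = 88 + 3·57 = 259
  X = 196 − 6·57 − 3·259 = -923
  T = -21 − 5·(-923) = 4594
  W = 108 − 6·259 + 5·(-923) + 4594 = -1467
  B = 160 + 4·(-923) + 6·(-1467) = -12334
Option 2 (T := 77):
  M = 57
  S = 88 + 3·57 = 259
  X = 196 − 6·57 − 3·259 = -923
  T = 77
  W = 108 − 6·259 + 5·(-923) + 77 = -5984
  B = 160 + 4·(-923) + 6·(-5984) = -39436
Change in B: -39436 − (-12334) = -27102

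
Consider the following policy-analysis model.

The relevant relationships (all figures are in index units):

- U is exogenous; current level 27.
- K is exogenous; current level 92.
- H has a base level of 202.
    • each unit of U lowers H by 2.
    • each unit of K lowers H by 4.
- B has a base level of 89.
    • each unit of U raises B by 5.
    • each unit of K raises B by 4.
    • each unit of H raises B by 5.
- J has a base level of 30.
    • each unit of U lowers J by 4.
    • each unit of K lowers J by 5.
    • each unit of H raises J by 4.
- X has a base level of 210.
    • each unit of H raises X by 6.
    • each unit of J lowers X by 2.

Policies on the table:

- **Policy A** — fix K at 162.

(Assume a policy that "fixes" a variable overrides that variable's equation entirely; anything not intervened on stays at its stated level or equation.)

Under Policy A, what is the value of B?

-1628

Policy A (K := 162):
  U = 27
  K = 162
  H = 202 − 2·27 − 4·162 = -500
  B = 89 + 5·27 + 4·162 + 5·(-500) = -1628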